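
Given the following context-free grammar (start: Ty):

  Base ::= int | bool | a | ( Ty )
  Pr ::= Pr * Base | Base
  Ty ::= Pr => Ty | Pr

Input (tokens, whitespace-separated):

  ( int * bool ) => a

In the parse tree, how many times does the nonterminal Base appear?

[Ty [Pr [Base ( [Ty [Pr [Pr [Base int]] * [Base bool]]] )]] => [Ty [Pr [Base a]]]]

4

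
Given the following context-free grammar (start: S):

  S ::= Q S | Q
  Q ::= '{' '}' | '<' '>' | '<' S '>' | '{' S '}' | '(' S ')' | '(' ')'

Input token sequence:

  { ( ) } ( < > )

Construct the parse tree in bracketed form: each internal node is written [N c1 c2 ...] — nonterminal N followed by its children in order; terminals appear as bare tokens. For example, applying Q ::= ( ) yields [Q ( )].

S
Q S
{ S } S
{ Q } S
{ ( ) } S
{ ( ) } Q
{ ( ) } ( S )
{ ( ) } ( Q )
{ ( ) } ( < > )

[S [Q { [S [Q ( )]] }] [S [Q ( [S [Q < >]] )]]]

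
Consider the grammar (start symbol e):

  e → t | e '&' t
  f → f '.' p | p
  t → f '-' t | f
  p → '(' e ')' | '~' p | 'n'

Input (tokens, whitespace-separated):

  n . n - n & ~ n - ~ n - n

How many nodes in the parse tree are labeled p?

[e [e [t [f [f [p n]] . [p n]] - [t [f [p n]]]]] & [t [f [p ~ [p n]]] - [t [f [p ~ [p n]]] - [t [f [p n]]]]]]

8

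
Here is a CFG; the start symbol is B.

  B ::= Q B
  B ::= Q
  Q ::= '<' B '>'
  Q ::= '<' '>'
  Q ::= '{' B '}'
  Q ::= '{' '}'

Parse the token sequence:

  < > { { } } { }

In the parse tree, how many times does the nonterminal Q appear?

[B [Q < >] [B [Q { [B [Q { }]] }] [B [Q { }]]]]

4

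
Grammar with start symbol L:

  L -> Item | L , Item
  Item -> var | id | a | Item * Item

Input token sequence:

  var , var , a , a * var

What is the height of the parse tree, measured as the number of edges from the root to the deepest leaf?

5

[L [L [L [L [Item var]] , [Item var]] , [Item a]] , [Item [Item a] * [Item var]]]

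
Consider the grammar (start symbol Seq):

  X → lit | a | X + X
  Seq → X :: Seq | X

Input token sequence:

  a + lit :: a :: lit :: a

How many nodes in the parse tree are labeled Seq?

[Seq [X [X a] + [X lit]] :: [Seq [X a] :: [Seq [X lit] :: [Seq [X a]]]]]

4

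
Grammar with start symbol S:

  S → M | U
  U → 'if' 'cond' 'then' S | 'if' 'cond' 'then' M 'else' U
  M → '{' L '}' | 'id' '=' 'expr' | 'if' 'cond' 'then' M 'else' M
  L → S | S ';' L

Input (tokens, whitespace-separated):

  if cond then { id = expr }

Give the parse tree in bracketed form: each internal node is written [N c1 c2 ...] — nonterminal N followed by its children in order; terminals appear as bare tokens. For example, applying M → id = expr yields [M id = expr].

[S [U if cond then [S [M { [L [S [M id = expr]]] }]]]]

S
U
if cond then S
if cond then M
if cond then { L }
if cond then { S }
if cond then { M }
if cond then { id = expr }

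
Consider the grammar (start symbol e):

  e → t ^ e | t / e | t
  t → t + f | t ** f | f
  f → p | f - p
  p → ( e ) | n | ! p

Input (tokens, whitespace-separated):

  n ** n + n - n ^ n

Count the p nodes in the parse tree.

[e [t [t [t [f [p n]]] ** [f [p n]]] + [f [f [p n]] - [p n]]] ^ [e [t [f [p n]]]]]

5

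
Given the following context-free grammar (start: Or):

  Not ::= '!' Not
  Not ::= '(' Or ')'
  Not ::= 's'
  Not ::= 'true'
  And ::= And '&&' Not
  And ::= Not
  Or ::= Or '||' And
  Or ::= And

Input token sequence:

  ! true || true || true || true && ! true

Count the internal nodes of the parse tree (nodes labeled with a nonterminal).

[Or [Or [Or [Or [And [Not ! [Not true]]]] || [And [Not true]]] || [And [Not true]]] || [And [And [Not true]] && [Not ! [Not true]]]]

16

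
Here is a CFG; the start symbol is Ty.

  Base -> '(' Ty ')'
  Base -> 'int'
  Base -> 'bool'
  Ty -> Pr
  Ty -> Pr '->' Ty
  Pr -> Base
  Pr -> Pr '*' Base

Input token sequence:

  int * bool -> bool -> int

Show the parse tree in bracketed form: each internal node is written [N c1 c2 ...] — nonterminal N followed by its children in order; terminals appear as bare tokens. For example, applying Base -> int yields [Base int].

Ty
Pr -> Ty
Pr * Base -> Ty
Base * Base -> Ty
int * Base -> Ty
int * bool -> Ty
int * bool -> Pr -> Ty
int * bool -> Base -> Ty
int * bool -> bool -> Ty
int * bool -> bool -> Pr
int * bool -> bool -> Base
int * bool -> bool -> int

[Ty [Pr [Pr [Base int]] * [Base bool]] -> [Ty [Pr [Base bool]] -> [Ty [Pr [Base int]]]]]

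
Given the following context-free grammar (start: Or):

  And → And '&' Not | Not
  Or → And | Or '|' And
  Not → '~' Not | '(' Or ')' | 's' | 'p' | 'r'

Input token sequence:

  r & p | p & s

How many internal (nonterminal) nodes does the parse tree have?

[Or [Or [And [And [Not r]] & [Not p]]] | [And [And [Not p]] & [Not s]]]

10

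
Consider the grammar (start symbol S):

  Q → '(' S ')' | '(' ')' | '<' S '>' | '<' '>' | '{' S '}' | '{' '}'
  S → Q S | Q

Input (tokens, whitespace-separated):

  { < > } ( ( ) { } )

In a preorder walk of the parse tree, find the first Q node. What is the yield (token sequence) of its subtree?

{ < > }

[S [Q { [S [Q < >]] }] [S [Q ( [S [Q ( )] [S [Q { }]]] )]]]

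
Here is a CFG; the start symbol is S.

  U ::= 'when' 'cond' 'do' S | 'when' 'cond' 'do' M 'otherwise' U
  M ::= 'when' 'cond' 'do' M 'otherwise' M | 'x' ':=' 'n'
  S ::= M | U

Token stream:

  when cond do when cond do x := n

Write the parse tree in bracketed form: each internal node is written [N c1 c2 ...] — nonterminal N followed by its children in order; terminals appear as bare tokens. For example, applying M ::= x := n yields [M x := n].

S
U
when cond do S
when cond do U
when cond do when cond do S
when cond do when cond do M
when cond do when cond do x := n

[S [U when cond do [S [U when cond do [S [M x := n]]]]]]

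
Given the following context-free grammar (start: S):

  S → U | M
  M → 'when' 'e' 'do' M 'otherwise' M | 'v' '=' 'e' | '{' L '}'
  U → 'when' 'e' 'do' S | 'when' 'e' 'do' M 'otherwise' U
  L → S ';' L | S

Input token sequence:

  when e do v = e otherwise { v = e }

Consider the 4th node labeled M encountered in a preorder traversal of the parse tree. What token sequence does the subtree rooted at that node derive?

[S [M when e do [M v = e] otherwise [M { [L [S [M v = e]]] }]]]

v = e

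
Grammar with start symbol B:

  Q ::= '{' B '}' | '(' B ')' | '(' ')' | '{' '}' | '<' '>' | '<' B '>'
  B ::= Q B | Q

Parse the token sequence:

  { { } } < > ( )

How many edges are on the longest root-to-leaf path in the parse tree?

4

[B [Q { [B [Q { }]] }] [B [Q < >] [B [Q ( )]]]]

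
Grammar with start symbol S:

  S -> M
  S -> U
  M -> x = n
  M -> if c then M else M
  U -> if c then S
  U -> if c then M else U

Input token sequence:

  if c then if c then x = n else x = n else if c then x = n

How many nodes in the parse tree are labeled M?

4

[S [U if c then [M if c then [M x = n] else [M x = n]] else [U if c then [S [M x = n]]]]]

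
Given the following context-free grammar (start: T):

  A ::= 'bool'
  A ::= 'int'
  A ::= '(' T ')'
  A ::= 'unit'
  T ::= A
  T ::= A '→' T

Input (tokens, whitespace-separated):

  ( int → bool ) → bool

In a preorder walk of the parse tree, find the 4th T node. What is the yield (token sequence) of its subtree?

bool

[T [A ( [T [A int] → [T [A bool]]] )] → [T [A bool]]]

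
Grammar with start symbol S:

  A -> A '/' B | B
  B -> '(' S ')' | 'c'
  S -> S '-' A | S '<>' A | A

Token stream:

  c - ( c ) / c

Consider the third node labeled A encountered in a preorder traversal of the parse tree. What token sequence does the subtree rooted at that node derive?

( c )

[S [S [A [B c]]] - [A [A [B ( [S [A [B c]]] )]] / [B c]]]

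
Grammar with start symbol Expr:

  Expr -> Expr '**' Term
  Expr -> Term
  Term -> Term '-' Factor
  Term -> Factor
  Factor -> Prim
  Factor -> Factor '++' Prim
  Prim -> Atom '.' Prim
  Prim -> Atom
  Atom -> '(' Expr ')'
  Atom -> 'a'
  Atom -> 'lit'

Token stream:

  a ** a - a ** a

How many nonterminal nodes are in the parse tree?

19

[Expr [Expr [Expr [Term [Factor [Prim [Atom a]]]]] ** [Term [Term [Factor [Prim [Atom a]]]] - [Factor [Prim [Atom a]]]]] ** [Term [Factor [Prim [Atom a]]]]]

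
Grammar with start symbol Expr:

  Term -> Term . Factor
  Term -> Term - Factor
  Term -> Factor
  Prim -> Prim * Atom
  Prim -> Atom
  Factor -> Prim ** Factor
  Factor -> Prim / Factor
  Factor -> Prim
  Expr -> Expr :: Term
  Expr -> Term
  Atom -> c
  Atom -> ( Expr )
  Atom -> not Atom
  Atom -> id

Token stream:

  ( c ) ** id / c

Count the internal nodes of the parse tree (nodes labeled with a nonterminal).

[Expr [Term [Factor [Prim [Atom ( [Expr [Term [Factor [Prim [Atom c]]]]] )]] ** [Factor [Prim [Atom id]] / [Factor [Prim [Atom c]]]]]]]

16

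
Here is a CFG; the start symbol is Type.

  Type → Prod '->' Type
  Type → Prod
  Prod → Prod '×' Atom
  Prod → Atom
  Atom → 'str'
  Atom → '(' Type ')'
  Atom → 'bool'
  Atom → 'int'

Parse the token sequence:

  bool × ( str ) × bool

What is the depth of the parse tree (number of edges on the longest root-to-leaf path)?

7

[Type [Prod [Prod [Prod [Atom bool]] × [Atom ( [Type [Prod [Atom str]]] )]] × [Atom bool]]]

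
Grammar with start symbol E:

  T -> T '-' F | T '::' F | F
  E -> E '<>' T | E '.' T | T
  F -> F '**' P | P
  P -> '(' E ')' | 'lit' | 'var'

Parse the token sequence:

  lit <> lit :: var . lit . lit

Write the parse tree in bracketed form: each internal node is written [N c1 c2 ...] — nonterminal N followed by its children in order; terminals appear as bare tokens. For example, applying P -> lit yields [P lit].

[E [E [E [E [T [F [P lit]]]] <> [T [T [F [P lit]]] :: [F [P var]]]] . [T [F [P lit]]]] . [T [F [P lit]]]]

E
E . T
E . T . T
E <> T . T . T
T <> T . T . T
F <> T . T . T
P <> T . T . T
lit <> T . T . T
lit <> T :: F . T . T
lit <> F :: F . T . T
lit <> P :: F . T . T
lit <> lit :: F . T . T
lit <> lit :: P . T . T
lit <> lit :: var . T . T
lit <> lit :: var . F . T
lit <> lit :: var . P . T
lit <> lit :: var . lit . T
lit <> lit :: var . lit . F
lit <> lit :: var . lit . P
lit <> lit :: var . lit . lit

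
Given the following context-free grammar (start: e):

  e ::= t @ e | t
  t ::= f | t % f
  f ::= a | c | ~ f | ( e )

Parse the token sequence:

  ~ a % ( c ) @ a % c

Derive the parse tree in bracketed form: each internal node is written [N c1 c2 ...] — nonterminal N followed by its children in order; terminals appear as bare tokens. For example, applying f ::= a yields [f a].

e
t @ e
t % f @ e
f % f @ e
~ f % f @ e
~ a % f @ e
~ a % ( e ) @ e
~ a % ( t ) @ e
~ a % ( f ) @ e
~ a % ( c ) @ e
~ a % ( c ) @ t
~ a % ( c ) @ t % f
~ a % ( c ) @ f % f
~ a % ( c ) @ a % f
~ a % ( c ) @ a % c

[e [t [t [f ~ [f a]]] % [f ( [e [t [f c]]] )]] @ [e [t [t [f a]] % [f c]]]]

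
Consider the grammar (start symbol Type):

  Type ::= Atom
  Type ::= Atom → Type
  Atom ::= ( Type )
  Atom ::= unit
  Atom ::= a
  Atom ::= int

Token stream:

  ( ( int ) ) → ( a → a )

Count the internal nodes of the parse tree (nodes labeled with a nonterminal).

[Type [Atom ( [Type [Atom ( [Type [Atom int]] )]] )] → [Type [Atom ( [Type [Atom a] → [Type [Atom a]]] )]]]

12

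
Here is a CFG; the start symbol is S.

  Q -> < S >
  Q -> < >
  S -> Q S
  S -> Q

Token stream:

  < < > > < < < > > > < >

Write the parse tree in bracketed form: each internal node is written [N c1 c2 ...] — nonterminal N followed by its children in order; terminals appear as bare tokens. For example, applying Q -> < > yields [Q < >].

[S [Q < [S [Q < >]] >] [S [Q < [S [Q < [S [Q < >]] >]] >] [S [Q < >]]]]

S
Q S
< S > S
< Q > S
< < > > S
< < > > Q S
< < > > < S > S
< < > > < Q > S
< < > > < < S > > S
< < > > < < Q > > S
< < > > < < < > > > S
< < > > < < < > > > Q
< < > > < < < > > > < >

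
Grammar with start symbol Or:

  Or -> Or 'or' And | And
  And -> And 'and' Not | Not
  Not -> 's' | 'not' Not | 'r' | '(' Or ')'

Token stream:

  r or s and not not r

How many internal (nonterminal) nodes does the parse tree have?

10

[Or [Or [And [Not r]]] or [And [And [Not s]] and [Not not [Not not [Not r]]]]]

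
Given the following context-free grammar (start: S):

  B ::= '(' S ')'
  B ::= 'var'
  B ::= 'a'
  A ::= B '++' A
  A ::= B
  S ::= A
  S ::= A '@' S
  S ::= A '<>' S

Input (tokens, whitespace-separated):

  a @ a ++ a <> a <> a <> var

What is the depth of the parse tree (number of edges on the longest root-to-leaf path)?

7

[S [A [B a]] @ [S [A [B a] ++ [A [B a]]] <> [S [A [B a]] <> [S [A [B a]] <> [S [A [B var]]]]]]]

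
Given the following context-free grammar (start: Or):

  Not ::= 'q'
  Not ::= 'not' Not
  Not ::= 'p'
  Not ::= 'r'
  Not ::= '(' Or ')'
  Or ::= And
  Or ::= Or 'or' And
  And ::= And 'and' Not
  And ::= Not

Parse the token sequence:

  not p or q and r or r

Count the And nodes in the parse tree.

4

[Or [Or [Or [And [Not not [Not p]]]] or [And [And [Not q]] and [Not r]]] or [And [Not r]]]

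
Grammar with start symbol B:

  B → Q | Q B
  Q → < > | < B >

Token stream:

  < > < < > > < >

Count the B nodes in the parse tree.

4

[B [Q < >] [B [Q < [B [Q < >]] >] [B [Q < >]]]]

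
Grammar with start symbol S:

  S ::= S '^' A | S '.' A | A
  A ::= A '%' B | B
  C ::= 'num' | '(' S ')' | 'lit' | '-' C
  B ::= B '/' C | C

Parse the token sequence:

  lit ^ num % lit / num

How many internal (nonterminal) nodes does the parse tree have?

13

[S [S [A [B [C lit]]]] ^ [A [A [B [C num]]] % [B [B [C lit]] / [C num]]]]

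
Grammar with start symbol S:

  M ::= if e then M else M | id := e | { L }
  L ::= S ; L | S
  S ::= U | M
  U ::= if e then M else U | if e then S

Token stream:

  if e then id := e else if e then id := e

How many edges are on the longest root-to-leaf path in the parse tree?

[S [U if e then [M id := e] else [U if e then [S [M id := e]]]]]

5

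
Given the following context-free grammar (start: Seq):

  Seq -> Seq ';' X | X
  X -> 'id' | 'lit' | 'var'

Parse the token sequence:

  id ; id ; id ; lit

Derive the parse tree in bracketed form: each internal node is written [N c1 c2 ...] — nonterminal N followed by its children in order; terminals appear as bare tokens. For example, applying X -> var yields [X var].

Seq
Seq ; X
Seq ; X ; X
Seq ; X ; X ; X
X ; X ; X ; X
id ; X ; X ; X
id ; id ; X ; X
id ; id ; id ; X
id ; id ; id ; lit

[Seq [Seq [Seq [Seq [X id]] ; [X id]] ; [X id]] ; [X lit]]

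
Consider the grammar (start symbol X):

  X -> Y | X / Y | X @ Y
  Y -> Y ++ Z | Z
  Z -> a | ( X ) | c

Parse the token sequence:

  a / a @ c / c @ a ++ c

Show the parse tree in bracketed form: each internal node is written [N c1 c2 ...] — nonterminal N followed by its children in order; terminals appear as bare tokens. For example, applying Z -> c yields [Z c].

X
X @ Y
X / Y @ Y
X @ Y / Y @ Y
X / Y @ Y / Y @ Y
Y / Y @ Y / Y @ Y
Z / Y @ Y / Y @ Y
a / Y @ Y / Y @ Y
a / Z @ Y / Y @ Y
a / a @ Y / Y @ Y
a / a @ Z / Y @ Y
a / a @ c / Y @ Y
a / a @ c / Z @ Y
a / a @ c / c @ Y
a / a @ c / c @ Y ++ Z
a / a @ c / c @ Z ++ Z
a / a @ c / c @ a ++ Z
a / a @ c / c @ a ++ c

[X [X [X [X [X [Y [Z a]]] / [Y [Z a]]] @ [Y [Z c]]] / [Y [Z c]]] @ [Y [Y [Z a]] ++ [Z c]]]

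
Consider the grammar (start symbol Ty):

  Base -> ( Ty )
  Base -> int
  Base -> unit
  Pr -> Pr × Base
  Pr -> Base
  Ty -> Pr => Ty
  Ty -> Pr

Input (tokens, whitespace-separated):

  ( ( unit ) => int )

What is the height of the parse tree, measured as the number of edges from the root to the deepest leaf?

[Ty [Pr [Base ( [Ty [Pr [Base ( [Ty [Pr [Base unit]]] )]] => [Ty [Pr [Base int]]]] )]]]

9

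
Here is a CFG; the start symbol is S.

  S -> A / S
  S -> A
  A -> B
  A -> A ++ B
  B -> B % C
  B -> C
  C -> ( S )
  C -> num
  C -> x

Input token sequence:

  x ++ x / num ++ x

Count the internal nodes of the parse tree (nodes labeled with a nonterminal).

[S [A [A [B [C x]]] ++ [B [C x]]] / [S [A [A [B [C num]]] ++ [B [C x]]]]]

14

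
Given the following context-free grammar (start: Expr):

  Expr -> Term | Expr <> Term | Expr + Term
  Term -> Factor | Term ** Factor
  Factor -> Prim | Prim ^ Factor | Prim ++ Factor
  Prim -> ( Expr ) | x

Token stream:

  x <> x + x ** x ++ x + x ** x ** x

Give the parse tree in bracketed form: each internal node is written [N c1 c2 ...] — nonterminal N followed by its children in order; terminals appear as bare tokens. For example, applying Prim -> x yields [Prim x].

[Expr [Expr [Expr [Expr [Term [Factor [Prim x]]]] <> [Term [Factor [Prim x]]]] + [Term [Term [Factor [Prim x]]] ** [Factor [Prim x] ++ [Factor [Prim x]]]]] + [Term [Term [Term [Factor [Prim x]]] ** [Factor [Prim x]]] ** [Factor [Prim x]]]]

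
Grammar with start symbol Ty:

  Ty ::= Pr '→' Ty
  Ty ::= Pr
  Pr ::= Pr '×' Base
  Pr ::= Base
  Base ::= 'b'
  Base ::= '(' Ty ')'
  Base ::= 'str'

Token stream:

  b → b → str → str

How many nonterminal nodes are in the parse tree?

12

[Ty [Pr [Base b]] → [Ty [Pr [Base b]] → [Ty [Pr [Base str]] → [Ty [Pr [Base str]]]]]]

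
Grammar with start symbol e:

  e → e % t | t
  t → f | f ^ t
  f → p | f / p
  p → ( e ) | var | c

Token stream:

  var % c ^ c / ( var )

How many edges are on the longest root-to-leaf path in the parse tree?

9

[e [e [t [f [p var]]]] % [t [f [p c]] ^ [t [f [f [p c]] / [p ( [e [t [f [p var]]]] )]]]]]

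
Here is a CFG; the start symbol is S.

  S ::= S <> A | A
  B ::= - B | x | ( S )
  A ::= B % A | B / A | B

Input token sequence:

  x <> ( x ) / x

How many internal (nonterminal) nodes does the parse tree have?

[S [S [A [B x]]] <> [A [B ( [S [A [B x]]] )] / [A [B x]]]]

11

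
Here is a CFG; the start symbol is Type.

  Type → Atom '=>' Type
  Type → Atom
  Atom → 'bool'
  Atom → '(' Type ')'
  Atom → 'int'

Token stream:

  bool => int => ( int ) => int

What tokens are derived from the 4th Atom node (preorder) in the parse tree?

[Type [Atom bool] => [Type [Atom int] => [Type [Atom ( [Type [Atom int]] )] => [Type [Atom int]]]]]

int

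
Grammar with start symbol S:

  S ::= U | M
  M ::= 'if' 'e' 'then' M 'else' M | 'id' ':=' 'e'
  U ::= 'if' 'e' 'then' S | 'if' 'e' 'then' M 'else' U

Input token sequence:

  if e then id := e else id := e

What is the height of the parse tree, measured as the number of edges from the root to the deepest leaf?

3

[S [M if e then [M id := e] else [M id := e]]]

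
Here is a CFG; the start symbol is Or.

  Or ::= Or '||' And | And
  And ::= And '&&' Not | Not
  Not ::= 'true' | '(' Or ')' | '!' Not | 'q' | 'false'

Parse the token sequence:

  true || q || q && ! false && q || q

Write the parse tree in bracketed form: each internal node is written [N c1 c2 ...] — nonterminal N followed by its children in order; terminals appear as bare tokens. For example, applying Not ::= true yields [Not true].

Or
Or || And
Or || And || And
Or || And || And || And
And || And || And || And
Not || And || And || And
true || And || And || And
true || Not || And || And
true || q || And || And
true || q || And && Not || And
true || q || And && Not && Not || And
true || q || Not && Not && Not || And
true || q || q && Not && Not || And
true || q || q && ! Not && Not || And
true || q || q && ! false && Not || And
true || q || q && ! false && q || And
true || q || q && ! false && q || Not
true || q || q && ! false && q || q

[Or [Or [Or [Or [And [Not true]]] || [And [Not q]]] || [And [And [And [Not q]] && [Not ! [Not false]]] && [Not q]]] || [And [Not q]]]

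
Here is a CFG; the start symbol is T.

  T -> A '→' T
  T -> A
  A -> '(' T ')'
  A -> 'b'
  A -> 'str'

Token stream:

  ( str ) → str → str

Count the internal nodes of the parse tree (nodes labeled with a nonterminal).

8

[T [A ( [T [A str]] )] → [T [A str] → [T [A str]]]]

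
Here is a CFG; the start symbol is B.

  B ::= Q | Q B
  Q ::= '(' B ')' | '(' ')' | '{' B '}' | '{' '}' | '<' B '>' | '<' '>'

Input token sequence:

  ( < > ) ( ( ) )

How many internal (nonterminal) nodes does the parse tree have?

[B [Q ( [B [Q < >]] )] [B [Q ( [B [Q ( )]] )]]]

8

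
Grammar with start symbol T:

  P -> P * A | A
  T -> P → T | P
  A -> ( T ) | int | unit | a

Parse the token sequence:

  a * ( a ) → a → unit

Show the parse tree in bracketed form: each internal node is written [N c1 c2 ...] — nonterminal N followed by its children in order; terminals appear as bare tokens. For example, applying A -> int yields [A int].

[T [P [P [A a]] * [A ( [T [P [A a]]] )]] → [T [P [A a]] → [T [P [A unit]]]]]

T
P → T
P * A → T
A * A → T
a * A → T
a * ( T ) → T
a * ( P ) → T
a * ( A ) → T
a * ( a ) → T
a * ( a ) → P → T
a * ( a ) → A → T
a * ( a ) → a → T
a * ( a ) → a → P
a * ( a ) → a → A
a * ( a ) → a → unit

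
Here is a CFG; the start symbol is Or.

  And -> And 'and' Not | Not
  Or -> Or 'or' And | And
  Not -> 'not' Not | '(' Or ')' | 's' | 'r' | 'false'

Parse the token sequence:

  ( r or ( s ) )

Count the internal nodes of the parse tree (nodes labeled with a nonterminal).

[Or [And [Not ( [Or [Or [And [Not r]]] or [And [Not ( [Or [And [Not s]]] )]]] )]]]

12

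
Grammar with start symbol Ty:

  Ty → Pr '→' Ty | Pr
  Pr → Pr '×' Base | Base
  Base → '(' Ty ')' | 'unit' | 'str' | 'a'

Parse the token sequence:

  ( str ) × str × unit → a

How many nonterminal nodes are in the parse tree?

[Ty [Pr [Pr [Pr [Base ( [Ty [Pr [Base str]]] )]] × [Base str]] × [Base unit]] → [Ty [Pr [Base a]]]]

13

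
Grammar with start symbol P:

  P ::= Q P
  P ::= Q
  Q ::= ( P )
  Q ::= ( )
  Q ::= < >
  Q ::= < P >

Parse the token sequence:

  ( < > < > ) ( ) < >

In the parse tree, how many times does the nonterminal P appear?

5

[P [Q ( [P [Q < >] [P [Q < >]]] )] [P [Q ( )] [P [Q < >]]]]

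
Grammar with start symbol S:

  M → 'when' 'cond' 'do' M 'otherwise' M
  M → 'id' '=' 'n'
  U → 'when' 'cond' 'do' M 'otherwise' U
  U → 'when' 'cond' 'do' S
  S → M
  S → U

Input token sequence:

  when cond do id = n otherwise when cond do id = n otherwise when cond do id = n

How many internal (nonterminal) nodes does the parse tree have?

8

[S [U when cond do [M id = n] otherwise [U when cond do [M id = n] otherwise [U when cond do [S [M id = n]]]]]]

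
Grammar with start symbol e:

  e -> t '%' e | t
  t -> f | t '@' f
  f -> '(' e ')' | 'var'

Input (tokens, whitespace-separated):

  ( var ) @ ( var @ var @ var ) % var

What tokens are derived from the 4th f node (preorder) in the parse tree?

[e [t [t [f ( [e [t [f var]]] )]] @ [f ( [e [t [t [t [f var]] @ [f var]] @ [f var]]] )]] % [e [t [f var]]]]

var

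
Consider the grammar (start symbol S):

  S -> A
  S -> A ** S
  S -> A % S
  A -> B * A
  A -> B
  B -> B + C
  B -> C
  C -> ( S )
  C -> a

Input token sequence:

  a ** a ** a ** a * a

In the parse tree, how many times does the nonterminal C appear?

[S [A [B [C a]]] ** [S [A [B [C a]]] ** [S [A [B [C a]]] ** [S [A [B [C a]] * [A [B [C a]]]]]]]]

5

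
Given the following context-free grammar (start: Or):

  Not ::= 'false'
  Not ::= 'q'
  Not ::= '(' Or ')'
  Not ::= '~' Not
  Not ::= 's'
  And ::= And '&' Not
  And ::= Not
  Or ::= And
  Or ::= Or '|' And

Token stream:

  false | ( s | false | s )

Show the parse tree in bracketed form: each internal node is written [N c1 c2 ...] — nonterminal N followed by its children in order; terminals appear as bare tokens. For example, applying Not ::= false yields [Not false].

[Or [Or [And [Not false]]] | [And [Not ( [Or [Or [Or [And [Not s]]] | [And [Not false]]] | [And [Not s]]] )]]]

Or
Or | And
And | And
Not | And
false | And
false | Not
false | ( Or )
false | ( Or | And )
false | ( Or | And | And )
false | ( And | And | And )
false | ( Not | And | And )
false | ( s | And | And )
false | ( s | Not | And )
false | ( s | false | And )
false | ( s | false | Not )
false | ( s | false | s )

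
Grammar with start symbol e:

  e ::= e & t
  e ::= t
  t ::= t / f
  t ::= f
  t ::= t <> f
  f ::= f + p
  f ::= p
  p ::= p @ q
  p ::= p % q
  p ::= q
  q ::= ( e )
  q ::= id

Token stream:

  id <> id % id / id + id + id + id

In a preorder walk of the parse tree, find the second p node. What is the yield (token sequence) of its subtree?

id % id

[e [t [t [t [f [p [q id]]]] <> [f [p [p [q id]] % [q id]]]] / [f [f [f [f [p [q id]]] + [p [q id]]] + [p [q id]]] + [p [q id]]]]]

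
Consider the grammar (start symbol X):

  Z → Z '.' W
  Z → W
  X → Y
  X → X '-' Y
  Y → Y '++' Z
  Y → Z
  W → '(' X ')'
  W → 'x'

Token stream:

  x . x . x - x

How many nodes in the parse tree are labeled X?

[X [X [Y [Z [Z [Z [W x]] . [W x]] . [W x]]]] - [Y [Z [W x]]]]

2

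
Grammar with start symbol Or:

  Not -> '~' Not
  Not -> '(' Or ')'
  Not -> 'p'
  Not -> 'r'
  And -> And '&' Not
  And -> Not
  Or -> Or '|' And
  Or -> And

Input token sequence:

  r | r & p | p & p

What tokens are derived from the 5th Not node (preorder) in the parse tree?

p

[Or [Or [Or [And [Not r]]] | [And [And [Not r]] & [Not p]]] | [And [And [Not p]] & [Not p]]]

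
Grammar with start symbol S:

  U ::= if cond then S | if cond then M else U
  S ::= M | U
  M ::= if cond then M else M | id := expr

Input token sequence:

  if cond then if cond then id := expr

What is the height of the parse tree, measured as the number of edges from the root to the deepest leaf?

[S [U if cond then [S [U if cond then [S [M id := expr]]]]]]

6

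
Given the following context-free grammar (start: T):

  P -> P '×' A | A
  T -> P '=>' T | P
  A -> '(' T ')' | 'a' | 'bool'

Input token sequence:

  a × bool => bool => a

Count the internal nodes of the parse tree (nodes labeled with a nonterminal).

11

[T [P [P [A a]] × [A bool]] => [T [P [A bool]] => [T [P [A a]]]]]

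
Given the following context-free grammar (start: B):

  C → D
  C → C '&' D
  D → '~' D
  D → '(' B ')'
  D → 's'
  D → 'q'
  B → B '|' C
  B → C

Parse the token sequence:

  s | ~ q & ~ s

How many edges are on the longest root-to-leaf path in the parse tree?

5

[B [B [C [D s]]] | [C [C [D ~ [D q]]] & [D ~ [D s]]]]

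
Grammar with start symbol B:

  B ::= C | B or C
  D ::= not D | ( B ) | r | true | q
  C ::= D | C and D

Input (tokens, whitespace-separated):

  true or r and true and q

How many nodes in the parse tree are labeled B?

2

[B [B [C [D true]]] or [C [C [C [D r]] and [D true]] and [D q]]]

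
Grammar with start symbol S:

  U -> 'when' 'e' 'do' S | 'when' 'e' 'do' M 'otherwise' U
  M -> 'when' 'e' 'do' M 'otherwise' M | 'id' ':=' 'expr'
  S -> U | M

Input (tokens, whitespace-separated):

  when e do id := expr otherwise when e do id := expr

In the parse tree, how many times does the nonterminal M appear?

[S [U when e do [M id := expr] otherwise [U when e do [S [M id := expr]]]]]

2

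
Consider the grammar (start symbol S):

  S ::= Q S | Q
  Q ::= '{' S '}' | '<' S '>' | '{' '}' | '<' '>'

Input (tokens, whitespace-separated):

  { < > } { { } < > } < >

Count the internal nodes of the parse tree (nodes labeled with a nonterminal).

[S [Q { [S [Q < >]] }] [S [Q { [S [Q { }] [S [Q < >]]] }] [S [Q < >]]]]

12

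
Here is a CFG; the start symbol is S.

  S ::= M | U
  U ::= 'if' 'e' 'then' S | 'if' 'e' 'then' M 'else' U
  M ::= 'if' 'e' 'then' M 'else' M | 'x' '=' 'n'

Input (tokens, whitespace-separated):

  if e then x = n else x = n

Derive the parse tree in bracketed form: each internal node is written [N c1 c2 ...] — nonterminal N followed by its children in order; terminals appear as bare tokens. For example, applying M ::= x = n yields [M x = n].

[S [M if e then [M x = n] else [M x = n]]]

S
M
if e then M else M
if e then x = n else M
if e then x = n else x = n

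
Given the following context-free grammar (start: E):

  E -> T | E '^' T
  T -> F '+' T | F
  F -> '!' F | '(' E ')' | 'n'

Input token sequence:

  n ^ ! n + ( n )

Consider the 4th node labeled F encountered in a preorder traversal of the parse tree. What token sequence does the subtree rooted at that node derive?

( n )

[E [E [T [F n]]] ^ [T [F ! [F n]] + [T [F ( [E [T [F n]]] )]]]]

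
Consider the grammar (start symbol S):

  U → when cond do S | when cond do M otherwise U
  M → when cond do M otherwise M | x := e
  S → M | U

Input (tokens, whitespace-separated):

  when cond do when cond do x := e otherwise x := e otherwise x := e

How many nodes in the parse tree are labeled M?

5

[S [M when cond do [M when cond do [M x := e] otherwise [M x := e]] otherwise [M x := e]]]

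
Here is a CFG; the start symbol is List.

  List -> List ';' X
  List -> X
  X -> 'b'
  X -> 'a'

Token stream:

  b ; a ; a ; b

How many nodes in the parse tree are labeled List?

[List [List [List [List [X b]] ; [X a]] ; [X a]] ; [X b]]

4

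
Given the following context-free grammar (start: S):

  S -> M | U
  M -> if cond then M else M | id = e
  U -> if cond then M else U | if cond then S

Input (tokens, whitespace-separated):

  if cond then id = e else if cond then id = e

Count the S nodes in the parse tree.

[S [U if cond then [M id = e] else [U if cond then [S [M id = e]]]]]

2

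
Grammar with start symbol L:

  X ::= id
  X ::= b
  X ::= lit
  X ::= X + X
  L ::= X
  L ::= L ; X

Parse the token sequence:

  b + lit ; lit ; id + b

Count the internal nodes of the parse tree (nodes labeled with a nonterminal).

10

[L [L [L [X [X b] + [X lit]]] ; [X lit]] ; [X [X id] + [X b]]]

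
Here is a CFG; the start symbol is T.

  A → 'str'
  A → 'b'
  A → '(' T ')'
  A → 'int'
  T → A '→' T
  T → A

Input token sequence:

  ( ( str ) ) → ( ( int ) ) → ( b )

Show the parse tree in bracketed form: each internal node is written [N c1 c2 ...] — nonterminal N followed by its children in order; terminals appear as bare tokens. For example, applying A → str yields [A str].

T
A → T
( T ) → T
( A ) → T
( ( T ) ) → T
( ( A ) ) → T
( ( str ) ) → T
( ( str ) ) → A → T
( ( str ) ) → ( T ) → T
( ( str ) ) → ( A ) → T
( ( str ) ) → ( ( T ) ) → T
( ( str ) ) → ( ( A ) ) → T
( ( str ) ) → ( ( int ) ) → T
( ( str ) ) → ( ( int ) ) → A
( ( str ) ) → ( ( int ) ) → ( T )
( ( str ) ) → ( ( int ) ) → ( A )
( ( str ) ) → ( ( int ) ) → ( b )

[T [A ( [T [A ( [T [A str]] )]] )] → [T [A ( [T [A ( [T [A int]] )]] )] → [T [A ( [T [A b]] )]]]]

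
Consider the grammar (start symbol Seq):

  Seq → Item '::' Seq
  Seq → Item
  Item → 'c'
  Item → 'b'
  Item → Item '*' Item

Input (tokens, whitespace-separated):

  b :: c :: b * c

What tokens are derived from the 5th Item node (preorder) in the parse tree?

c

[Seq [Item b] :: [Seq [Item c] :: [Seq [Item [Item b] * [Item c]]]]]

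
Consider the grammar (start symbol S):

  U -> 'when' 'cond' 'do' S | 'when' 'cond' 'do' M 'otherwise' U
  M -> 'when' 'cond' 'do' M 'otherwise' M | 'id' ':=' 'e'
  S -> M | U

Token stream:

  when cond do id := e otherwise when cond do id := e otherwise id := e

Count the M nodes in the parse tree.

5

[S [M when cond do [M id := e] otherwise [M when cond do [M id := e] otherwise [M id := e]]]]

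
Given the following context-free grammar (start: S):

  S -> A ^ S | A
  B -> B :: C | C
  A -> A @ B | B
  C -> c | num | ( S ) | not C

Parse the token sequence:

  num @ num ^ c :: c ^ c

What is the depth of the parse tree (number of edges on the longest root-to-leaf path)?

6

[S [A [A [B [C num]]] @ [B [C num]]] ^ [S [A [B [B [C c]] :: [C c]]] ^ [S [A [B [C c]]]]]]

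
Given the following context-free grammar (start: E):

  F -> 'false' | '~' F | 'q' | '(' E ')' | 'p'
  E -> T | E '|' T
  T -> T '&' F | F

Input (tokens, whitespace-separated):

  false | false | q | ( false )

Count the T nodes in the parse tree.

[E [E [E [E [T [F false]]] | [T [F false]]] | [T [F q]]] | [T [F ( [E [T [F false]]] )]]]

5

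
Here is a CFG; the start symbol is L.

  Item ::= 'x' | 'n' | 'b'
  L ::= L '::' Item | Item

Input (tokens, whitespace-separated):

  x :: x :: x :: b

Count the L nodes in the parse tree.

[L [L [L [L [Item x]] :: [Item x]] :: [Item x]] :: [Item b]]

4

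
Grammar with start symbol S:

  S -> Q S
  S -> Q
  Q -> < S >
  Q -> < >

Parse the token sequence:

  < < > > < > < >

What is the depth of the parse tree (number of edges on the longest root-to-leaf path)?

4

[S [Q < [S [Q < >]] >] [S [Q < >] [S [Q < >]]]]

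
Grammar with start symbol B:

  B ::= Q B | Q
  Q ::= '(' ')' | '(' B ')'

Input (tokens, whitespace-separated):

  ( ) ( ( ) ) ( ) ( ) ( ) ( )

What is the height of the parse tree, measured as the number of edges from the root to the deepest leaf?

7

[B [Q ( )] [B [Q ( [B [Q ( )]] )] [B [Q ( )] [B [Q ( )] [B [Q ( )] [B [Q ( )]]]]]]]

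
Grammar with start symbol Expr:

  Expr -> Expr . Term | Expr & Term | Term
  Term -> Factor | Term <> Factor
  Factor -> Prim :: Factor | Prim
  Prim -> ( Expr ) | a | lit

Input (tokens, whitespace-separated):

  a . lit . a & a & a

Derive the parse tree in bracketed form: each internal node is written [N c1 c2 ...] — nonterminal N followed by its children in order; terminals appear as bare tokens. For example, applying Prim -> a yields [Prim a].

Expr
Expr & Term
Expr & Term & Term
Expr . Term & Term & Term
Expr . Term . Term & Term & Term
Term . Term . Term & Term & Term
Factor . Term . Term & Term & Term
Prim . Term . Term & Term & Term
a . Term . Term & Term & Term
a . Factor . Term & Term & Term
a . Prim . Term & Term & Term
a . lit . Term & Term & Term
a . lit . Factor & Term & Term
a . lit . Prim & Term & Term
a . lit . a & Term & Term
a . lit . a & Factor & Term
a . lit . a & Prim & Term
a . lit . a & a & Term
a . lit . a & a & Factor
a . lit . a & a & Prim
a . lit . a & a & a

[Expr [Expr [Expr [Expr [Expr [Term [Factor [Prim a]]]] . [Term [Factor [Prim lit]]]] . [Term [Factor [Prim a]]]] & [Term [Factor [Prim a]]]] & [Term [Factor [Prim a]]]]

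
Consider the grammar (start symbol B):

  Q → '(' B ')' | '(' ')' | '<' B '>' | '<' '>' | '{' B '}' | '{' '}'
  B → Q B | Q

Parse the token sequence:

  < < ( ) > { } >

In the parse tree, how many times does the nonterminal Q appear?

4

[B [Q < [B [Q < [B [Q ( )]] >] [B [Q { }]]] >]]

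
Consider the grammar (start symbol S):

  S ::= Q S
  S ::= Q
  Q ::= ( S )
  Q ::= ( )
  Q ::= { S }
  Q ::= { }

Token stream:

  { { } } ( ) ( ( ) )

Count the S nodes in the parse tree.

5

[S [Q { [S [Q { }]] }] [S [Q ( )] [S [Q ( [S [Q ( )]] )]]]]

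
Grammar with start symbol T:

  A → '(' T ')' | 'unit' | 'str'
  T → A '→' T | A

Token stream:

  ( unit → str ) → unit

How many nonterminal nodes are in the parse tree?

[T [A ( [T [A unit] → [T [A str]]] )] → [T [A unit]]]

8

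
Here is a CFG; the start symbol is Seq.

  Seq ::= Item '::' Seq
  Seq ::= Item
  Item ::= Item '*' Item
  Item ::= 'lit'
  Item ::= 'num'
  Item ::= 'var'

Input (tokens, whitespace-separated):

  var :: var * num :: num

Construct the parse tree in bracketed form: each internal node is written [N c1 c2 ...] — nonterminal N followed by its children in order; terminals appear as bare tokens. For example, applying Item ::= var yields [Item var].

Seq
Item :: Seq
var :: Seq
var :: Item :: Seq
var :: Item * Item :: Seq
var :: var * Item :: Seq
var :: var * num :: Seq
var :: var * num :: Item
var :: var * num :: num

[Seq [Item var] :: [Seq [Item [Item var] * [Item num]] :: [Seq [Item num]]]]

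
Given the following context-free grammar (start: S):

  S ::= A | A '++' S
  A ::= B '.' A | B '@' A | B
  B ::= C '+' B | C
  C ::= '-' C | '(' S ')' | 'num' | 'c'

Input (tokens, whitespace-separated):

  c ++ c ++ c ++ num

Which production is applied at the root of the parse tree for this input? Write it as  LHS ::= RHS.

[S [A [B [C c]]] ++ [S [A [B [C c]]] ++ [S [A [B [C c]]] ++ [S [A [B [C num]]]]]]]

S ::= A '++' S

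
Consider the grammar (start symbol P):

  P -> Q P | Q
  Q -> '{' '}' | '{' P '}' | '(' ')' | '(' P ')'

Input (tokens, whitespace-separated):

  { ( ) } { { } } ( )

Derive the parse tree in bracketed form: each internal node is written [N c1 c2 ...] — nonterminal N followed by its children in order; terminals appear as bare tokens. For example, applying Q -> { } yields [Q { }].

P
Q P
{ P } P
{ Q } P
{ ( ) } P
{ ( ) } Q P
{ ( ) } { P } P
{ ( ) } { Q } P
{ ( ) } { { } } P
{ ( ) } { { } } Q
{ ( ) } { { } } ( )

[P [Q { [P [Q ( )]] }] [P [Q { [P [Q { }]] }] [P [Q ( )]]]]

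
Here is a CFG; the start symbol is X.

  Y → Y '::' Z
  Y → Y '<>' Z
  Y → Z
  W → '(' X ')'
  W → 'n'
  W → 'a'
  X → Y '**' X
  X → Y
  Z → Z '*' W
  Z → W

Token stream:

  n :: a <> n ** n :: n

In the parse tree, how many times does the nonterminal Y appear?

5

[X [Y [Y [Y [Z [W n]]] :: [Z [W a]]] <> [Z [W n]]] ** [X [Y [Y [Z [W n]]] :: [Z [W n]]]]]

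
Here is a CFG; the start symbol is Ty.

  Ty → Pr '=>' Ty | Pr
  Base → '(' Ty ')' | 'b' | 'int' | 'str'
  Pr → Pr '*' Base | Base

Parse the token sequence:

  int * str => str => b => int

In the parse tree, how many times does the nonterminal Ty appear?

[Ty [Pr [Pr [Base int]] * [Base str]] => [Ty [Pr [Base str]] => [Ty [Pr [Base b]] => [Ty [Pr [Base int]]]]]]

4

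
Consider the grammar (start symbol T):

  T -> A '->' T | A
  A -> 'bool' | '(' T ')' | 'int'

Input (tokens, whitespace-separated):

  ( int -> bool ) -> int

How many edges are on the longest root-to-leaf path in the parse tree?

[T [A ( [T [A int] -> [T [A bool]]] )] -> [T [A int]]]

5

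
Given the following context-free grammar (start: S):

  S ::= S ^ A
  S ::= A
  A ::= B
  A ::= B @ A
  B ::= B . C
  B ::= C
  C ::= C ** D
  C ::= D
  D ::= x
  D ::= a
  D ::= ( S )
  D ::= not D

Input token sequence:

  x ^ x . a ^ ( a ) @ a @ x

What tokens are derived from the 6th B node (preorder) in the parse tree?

[S [S [S [A [B [C [D x]]]]] ^ [A [B [B [C [D x]]] . [C [D a]]]]] ^ [A [B [C [D ( [S [A [B [C [D a]]]]] )]]] @ [A [B [C [D a]]] @ [A [B [C [D x]]]]]]]

a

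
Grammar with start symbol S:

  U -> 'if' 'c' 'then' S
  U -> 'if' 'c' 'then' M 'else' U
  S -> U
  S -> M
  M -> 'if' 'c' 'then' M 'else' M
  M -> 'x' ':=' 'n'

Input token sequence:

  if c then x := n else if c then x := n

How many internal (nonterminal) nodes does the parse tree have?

6

[S [U if c then [M x := n] else [U if c then [S [M x := n]]]]]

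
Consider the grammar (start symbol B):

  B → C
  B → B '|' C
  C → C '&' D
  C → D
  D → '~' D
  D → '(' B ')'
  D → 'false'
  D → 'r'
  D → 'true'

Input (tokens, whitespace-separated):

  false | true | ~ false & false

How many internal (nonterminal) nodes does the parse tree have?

12

[B [B [B [C [D false]]] | [C [D true]]] | [C [C [D ~ [D false]]] & [D false]]]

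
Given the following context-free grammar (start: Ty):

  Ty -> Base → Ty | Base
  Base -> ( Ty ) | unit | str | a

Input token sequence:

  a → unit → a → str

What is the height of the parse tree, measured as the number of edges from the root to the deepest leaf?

5

[Ty [Base a] → [Ty [Base unit] → [Ty [Base a] → [Ty [Base str]]]]]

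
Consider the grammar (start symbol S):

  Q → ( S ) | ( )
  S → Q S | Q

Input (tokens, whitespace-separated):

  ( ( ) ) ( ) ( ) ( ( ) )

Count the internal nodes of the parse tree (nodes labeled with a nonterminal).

[S [Q ( [S [Q ( )]] )] [S [Q ( )] [S [Q ( )] [S [Q ( [S [Q ( )]] )]]]]]

12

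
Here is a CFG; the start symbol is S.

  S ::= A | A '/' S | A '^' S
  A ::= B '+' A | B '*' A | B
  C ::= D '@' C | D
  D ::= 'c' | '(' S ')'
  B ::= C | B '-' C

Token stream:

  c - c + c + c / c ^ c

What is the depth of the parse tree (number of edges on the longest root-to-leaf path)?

7

[S [A [B [B [C [D c]]] - [C [D c]]] + [A [B [C [D c]]] + [A [B [C [D c]]]]]] / [S [A [B [C [D c]]]] ^ [S [A [B [C [D c]]]]]]]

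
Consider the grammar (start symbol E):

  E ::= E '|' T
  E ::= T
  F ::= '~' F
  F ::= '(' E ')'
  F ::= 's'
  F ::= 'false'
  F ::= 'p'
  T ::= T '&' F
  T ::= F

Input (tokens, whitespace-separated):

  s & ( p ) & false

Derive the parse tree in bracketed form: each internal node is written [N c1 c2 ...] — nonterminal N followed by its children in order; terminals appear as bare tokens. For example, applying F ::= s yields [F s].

E
T
T & F
T & F & F
F & F & F
s & F & F
s & ( E ) & F
s & ( T ) & F
s & ( F ) & F
s & ( p ) & F
s & ( p ) & false

[E [T [T [T [F s]] & [F ( [E [T [F p]]] )]] & [F false]]]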